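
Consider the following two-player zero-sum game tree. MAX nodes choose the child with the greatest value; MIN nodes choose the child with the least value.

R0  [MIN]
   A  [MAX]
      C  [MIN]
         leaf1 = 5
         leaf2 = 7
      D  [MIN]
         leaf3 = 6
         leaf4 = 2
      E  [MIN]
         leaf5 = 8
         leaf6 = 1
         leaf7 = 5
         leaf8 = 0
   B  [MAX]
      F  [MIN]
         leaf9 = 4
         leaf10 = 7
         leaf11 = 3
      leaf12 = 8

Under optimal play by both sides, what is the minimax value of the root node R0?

C (MIN): min(5, 7) = 5
D (MIN): min(6, 2) = 2
E (MIN): min(8, 1, 5, 0) = 0
A (MAX): max(5, 2, 0) = 5
F (MIN): min(4, 7, 3) = 3
B (MAX): max(3, 8) = 8
R0 (MIN): min(5, 8) = 5

5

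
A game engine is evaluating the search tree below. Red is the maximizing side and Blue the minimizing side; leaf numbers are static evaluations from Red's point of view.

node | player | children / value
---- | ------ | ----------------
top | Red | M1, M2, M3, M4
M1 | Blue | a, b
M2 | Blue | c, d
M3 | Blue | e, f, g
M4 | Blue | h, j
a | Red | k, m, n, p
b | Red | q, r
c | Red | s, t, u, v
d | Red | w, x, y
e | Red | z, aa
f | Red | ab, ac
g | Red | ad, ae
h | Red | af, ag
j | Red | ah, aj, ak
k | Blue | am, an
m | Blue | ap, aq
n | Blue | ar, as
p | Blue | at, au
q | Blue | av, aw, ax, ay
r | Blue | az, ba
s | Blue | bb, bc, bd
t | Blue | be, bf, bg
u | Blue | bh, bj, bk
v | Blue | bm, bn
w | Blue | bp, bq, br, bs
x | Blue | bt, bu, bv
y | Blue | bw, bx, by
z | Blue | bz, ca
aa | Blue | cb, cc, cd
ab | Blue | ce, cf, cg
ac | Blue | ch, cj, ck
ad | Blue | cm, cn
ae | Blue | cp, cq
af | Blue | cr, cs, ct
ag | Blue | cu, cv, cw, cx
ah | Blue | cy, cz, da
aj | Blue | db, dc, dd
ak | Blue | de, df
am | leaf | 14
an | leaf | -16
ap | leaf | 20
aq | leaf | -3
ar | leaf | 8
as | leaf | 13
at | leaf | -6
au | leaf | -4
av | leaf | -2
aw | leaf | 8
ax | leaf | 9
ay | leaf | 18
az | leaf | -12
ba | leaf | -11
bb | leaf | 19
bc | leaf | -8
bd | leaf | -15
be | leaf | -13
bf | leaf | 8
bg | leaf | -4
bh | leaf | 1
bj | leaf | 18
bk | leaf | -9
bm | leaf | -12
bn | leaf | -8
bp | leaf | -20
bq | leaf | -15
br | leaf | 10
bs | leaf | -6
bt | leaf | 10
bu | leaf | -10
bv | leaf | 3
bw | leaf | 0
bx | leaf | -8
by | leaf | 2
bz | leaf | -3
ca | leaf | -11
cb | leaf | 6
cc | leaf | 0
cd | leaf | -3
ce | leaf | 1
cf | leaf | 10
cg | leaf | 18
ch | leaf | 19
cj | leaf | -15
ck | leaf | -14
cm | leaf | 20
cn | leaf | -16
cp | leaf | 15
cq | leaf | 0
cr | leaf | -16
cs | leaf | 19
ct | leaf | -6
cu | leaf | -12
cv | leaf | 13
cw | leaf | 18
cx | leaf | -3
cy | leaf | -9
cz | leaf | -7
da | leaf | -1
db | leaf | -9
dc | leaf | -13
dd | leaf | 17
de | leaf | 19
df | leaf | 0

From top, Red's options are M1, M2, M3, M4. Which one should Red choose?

k (Blue): min(14, -16) = -16
m (Blue): min(20, -3) = -3
n (Blue): min(8, 13) = 8
p (Blue): min(-6, -4) = -6
a (Red): max(-16, -3, 8, -6) = 8
q (Blue): min(-2, 8, 9, 18) = -2
r (Blue): min(-12, -11) = -12
b (Red): max(-2, -12) = -2
M1 (Blue): min(8, -2) = -2
s (Blue): min(19, -8, -15) = -15
t (Blue): min(-13, 8, -4) = -13
u (Blue): min(1, 18, -9) = -9
v (Blue): min(-12, -8) = -12
c (Red): max(-15, -13, -9, -12) = -9
w (Blue): min(-20, -15, 10, -6) = -20
x (Blue): min(10, -10, 3) = -10
y (Blue): min(0, -8, 2) = -8
d (Red): max(-20, -10, -8) = -8
M2 (Blue): min(-9, -8) = -9
z (Blue): min(-3, -11) = -11
aa (Blue): min(6, 0, -3) = -3
e (Red): max(-11, -3) = -3
ab (Blue): min(1, 10, 18) = 1
ac (Blue): min(19, -15, -14) = -15
f (Red): max(1, -15) = 1
ad (Blue): min(20, -16) = -16
ae (Blue): min(15, 0) = 0
g (Red): max(-16, 0) = 0
M3 (Blue): min(-3, 1, 0) = -3
af (Blue): min(-16, 19, -6) = -16
ag (Blue): min(-12, 13, 18, -3) = -12
h (Red): max(-16, -12) = -12
ah (Blue): min(-9, -7, -1) = -9
aj (Blue): min(-9, -13, 17) = -13
ak (Blue): min(19, 0) = 0
j (Red): max(-9, -13, 0) = 0
M4 (Blue): min(-12, 0) = -12
top (Red): max(-2, -9, -3, -12) = -2
Red at top wants the highest of {M1=-2, M2=-9, M3=-3, M4=-12}, so chooses M1.

M1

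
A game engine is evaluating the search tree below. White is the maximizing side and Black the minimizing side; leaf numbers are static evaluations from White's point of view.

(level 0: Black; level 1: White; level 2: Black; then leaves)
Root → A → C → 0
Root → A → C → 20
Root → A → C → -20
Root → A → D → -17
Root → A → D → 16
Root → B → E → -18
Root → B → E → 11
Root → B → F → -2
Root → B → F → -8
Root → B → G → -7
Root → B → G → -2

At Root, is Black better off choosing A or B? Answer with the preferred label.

A

C (Black): min(0, 20, -20) = -20
D (Black): min(-17, 16) = -17
A (White): max(-20, -17) = -17
E (Black): min(-18, 11) = -18
F (Black): min(-2, -8) = -8
G (Black): min(-7, -2) = -7
B (White): max(-18, -8, -7) = -7
Black prefers the lower value; A=-17, B=-7. A is better since -17 < -7.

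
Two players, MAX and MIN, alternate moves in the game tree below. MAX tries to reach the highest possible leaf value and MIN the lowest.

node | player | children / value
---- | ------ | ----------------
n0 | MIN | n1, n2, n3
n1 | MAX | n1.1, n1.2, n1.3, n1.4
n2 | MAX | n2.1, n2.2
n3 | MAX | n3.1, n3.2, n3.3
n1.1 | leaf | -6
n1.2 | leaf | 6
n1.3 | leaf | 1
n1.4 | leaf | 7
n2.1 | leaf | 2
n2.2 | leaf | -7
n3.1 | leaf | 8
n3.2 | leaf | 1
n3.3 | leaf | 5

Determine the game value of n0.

2

n1 (MAX): max(-6, 6, 1, 7) = 7
n2 (MAX): max(2, -7) = 2
n3 (MAX): max(8, 1, 5) = 8
n0 (MIN): min(7, 2, 8) = 2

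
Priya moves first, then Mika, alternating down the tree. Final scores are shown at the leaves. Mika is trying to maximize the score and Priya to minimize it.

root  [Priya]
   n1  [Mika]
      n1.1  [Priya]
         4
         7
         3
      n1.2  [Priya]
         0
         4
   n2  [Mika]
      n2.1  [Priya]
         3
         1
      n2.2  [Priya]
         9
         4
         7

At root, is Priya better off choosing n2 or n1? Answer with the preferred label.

n2.1 (Priya): min(3, 1) = 1
n2.2 (Priya): min(9, 4, 7) = 4
n2 (Mika): max(1, 4) = 4
n1.1 (Priya): min(4, 7, 3) = 3
n1.2 (Priya): min(0, 4) = 0
n1 (Mika): max(3, 0) = 3
Priya prefers the lower value; n2=4, n1=3. n1 is better since 3 < 4.

n1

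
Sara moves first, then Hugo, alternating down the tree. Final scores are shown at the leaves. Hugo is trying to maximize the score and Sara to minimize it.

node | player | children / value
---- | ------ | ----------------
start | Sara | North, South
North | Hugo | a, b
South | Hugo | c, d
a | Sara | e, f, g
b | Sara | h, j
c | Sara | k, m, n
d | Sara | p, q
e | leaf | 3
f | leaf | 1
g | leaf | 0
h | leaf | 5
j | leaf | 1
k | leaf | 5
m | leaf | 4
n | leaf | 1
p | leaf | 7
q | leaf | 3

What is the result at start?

1

a (Sara): min(3, 1, 0) = 0
b (Sara): min(5, 1) = 1
North (Hugo): max(0, 1) = 1
c (Sara): min(5, 4, 1) = 1
d (Sara): min(7, 3) = 3
South (Hugo): max(1, 3) = 3
start (Sara): min(1, 3) = 1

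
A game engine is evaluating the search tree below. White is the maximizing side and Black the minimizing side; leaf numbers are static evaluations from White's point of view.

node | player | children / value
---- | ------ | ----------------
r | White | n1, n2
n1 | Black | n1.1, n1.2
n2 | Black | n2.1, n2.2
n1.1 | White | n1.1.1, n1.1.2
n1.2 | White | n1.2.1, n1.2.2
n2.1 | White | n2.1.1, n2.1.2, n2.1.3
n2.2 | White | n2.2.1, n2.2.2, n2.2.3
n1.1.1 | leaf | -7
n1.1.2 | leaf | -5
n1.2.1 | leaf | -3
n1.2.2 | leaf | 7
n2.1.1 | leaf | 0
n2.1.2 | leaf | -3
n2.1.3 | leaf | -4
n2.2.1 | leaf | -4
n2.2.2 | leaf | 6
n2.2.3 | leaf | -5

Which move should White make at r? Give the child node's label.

n2

n1.1 (White): max(-7, -5) = -5
n1.2 (White): max(-3, 7) = 7
n1 (Black): min(-5, 7) = -5
n2.1 (White): max(0, -3, -4) = 0
n2.2 (White): max(-4, 6, -5) = 6
n2 (Black): min(0, 6) = 0
r (White): max(-5, 0) = 0
White at r wants the highest of {n1=-5, n2=0}, so chooses n2.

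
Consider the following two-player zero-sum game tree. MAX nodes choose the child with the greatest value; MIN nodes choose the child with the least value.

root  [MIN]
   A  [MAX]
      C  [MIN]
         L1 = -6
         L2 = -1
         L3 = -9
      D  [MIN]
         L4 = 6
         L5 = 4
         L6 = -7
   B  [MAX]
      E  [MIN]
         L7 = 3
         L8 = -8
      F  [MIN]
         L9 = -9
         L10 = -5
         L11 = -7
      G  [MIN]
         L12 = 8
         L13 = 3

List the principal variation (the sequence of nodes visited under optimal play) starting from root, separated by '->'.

C (MIN): min(-6, -1, -9) = -9
D (MIN): min(6, 4, -7) = -7
A (MAX): max(-9, -7) = -7
E (MIN): min(3, -8) = -8
F (MIN): min(-9, -5, -7) = -9
G (MIN): min(8, 3) = 3
B (MAX): max(-8, -9, 3) = 3
root (MIN): min(-7, 3) = -7
At root, MIN picks A (lowest: -7).
At A, MAX picks D (highest: -7).
At D, MIN picks L6 (lowest: -7).
Terminal value -7.

root -> A -> D -> L6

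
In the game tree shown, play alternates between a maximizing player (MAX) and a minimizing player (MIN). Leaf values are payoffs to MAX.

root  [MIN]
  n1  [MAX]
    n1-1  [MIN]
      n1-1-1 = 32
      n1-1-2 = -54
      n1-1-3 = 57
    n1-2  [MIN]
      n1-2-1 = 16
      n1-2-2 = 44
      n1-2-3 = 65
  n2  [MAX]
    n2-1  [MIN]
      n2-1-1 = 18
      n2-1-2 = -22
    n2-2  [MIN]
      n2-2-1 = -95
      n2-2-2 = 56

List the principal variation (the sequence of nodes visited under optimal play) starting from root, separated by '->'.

n1-1 (MIN): min(32, -54, 57) = -54
n1-2 (MIN): min(16, 44, 65) = 16
n1 (MAX): max(-54, 16) = 16
n2-1 (MIN): min(18, -22) = -22
n2-2 (MIN): min(-95, 56) = -95
n2 (MAX): max(-22, -95) = -22
root (MIN): min(16, -22) = -22
At root, MIN picks n2 (lowest: -22).
At n2, MAX picks n2-1 (highest: -22).
At n2-1, MIN picks n2-1-2 (lowest: -22).
Terminal value -22.

root -> n2 -> n2-1 -> n2-1-2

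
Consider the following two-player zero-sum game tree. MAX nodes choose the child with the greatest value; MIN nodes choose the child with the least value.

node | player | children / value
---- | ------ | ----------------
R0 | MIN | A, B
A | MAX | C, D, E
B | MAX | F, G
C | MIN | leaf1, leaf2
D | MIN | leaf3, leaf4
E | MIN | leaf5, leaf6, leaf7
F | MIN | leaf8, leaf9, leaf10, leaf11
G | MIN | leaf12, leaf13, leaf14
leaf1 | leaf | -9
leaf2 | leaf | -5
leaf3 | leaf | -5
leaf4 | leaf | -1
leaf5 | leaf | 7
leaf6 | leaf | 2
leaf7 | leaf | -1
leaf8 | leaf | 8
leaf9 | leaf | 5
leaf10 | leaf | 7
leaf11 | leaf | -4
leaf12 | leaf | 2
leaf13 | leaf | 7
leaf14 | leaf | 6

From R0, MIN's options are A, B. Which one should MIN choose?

C (MIN): min(-9, -5) = -9
D (MIN): min(-5, -1) = -5
E (MIN): min(7, 2, -1) = -1
A (MAX): max(-9, -5, -1) = -1
F (MIN): min(8, 5, 7, -4) = -4
G (MIN): min(2, 7, 6) = 2
B (MAX): max(-4, 2) = 2
R0 (MIN): min(-1, 2) = -1
MIN at R0 wants the lowest of {A=-1, B=2}, so chooses A.

A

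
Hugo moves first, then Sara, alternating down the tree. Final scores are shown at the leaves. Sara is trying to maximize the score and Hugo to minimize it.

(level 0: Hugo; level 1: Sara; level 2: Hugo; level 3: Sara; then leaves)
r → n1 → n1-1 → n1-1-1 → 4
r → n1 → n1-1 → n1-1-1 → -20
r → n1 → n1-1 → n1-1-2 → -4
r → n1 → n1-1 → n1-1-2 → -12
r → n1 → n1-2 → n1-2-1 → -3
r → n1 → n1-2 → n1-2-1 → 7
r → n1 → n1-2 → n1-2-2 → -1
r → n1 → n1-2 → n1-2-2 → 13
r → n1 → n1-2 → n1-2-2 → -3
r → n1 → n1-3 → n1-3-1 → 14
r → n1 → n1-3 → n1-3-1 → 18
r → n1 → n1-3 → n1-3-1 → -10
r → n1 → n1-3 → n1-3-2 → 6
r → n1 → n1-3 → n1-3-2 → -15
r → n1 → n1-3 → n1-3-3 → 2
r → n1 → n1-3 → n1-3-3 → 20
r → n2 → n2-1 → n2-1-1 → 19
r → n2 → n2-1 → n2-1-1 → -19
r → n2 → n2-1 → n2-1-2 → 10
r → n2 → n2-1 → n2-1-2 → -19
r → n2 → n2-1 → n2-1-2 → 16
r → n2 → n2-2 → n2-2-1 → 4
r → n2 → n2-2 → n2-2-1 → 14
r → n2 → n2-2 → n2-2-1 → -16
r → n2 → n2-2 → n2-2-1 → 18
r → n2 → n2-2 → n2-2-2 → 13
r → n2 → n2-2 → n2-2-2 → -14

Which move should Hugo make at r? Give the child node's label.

n1

n1-1-1 (Sara): max(4, -20) = 4
n1-1-2 (Sara): max(-4, -12) = -4
n1-1 (Hugo): min(4, -4) = -4
n1-2-1 (Sara): max(-3, 7) = 7
n1-2-2 (Sara): max(-1, 13, -3) = 13
n1-2 (Hugo): min(7, 13) = 7
n1-3-1 (Sara): max(14, 18, -10) = 18
n1-3-2 (Sara): max(6, -15) = 6
n1-3-3 (Sara): max(2, 20) = 20
n1-3 (Hugo): min(18, 6, 20) = 6
n1 (Sara): max(-4, 7, 6) = 7
n2-1-1 (Sara): max(19, -19) = 19
n2-1-2 (Sara): max(10, -19, 16) = 16
n2-1 (Hugo): min(19, 16) = 16
n2-2-1 (Sara): max(4, 14, -16, 18) = 18
n2-2-2 (Sara): max(13, -14) = 13
n2-2 (Hugo): min(18, 13) = 13
n2 (Sara): max(16, 13) = 16
r (Hugo): min(7, 16) = 7
Hugo at r wants the lowest of {n1=7, n2=16}, so chooses n1.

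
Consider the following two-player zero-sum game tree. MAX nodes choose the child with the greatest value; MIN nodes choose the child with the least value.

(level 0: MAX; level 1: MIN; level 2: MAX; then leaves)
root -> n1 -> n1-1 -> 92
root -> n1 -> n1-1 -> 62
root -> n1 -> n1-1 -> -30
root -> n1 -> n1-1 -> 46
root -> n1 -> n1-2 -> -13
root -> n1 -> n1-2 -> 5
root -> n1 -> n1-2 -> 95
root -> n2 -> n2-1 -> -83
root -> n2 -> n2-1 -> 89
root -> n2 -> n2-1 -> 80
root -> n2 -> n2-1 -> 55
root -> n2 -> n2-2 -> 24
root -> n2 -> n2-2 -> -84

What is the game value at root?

n1-1 (MAX): max(92, 62, -30, 46) = 92
n1-2 (MAX): max(-13, 5, 95) = 95
n1 (MIN): min(92, 95) = 92
n2-1 (MAX): max(-83, 89, 80, 55) = 89
n2-2 (MAX): max(24, -84) = 24
n2 (MIN): min(89, 24) = 24
root (MAX): max(92, 24) = 92

92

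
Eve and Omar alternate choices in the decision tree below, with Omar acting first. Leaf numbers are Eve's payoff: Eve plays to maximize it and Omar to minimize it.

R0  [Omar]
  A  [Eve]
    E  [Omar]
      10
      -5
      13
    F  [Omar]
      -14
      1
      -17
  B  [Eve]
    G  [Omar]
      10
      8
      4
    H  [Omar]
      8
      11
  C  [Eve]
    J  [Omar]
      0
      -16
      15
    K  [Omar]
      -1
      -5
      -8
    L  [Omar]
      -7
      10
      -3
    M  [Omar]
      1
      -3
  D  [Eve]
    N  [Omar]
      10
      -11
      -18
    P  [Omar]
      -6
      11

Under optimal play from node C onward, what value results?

J (Omar): min(0, -16, 15) = -16
K (Omar): min(-1, -5, -8) = -8
L (Omar): min(-7, 10, -3) = -7
M (Omar): min(1, -3) = -3
C (Eve): max(-16, -8, -7, -3) = -3

-3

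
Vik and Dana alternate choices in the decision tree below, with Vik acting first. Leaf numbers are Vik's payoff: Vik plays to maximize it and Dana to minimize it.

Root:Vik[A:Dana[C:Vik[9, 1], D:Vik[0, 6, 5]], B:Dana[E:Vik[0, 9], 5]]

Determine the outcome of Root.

6

C (Vik): max(9, 1) = 9
D (Vik): max(0, 6, 5) = 6
A (Dana): min(9, 6) = 6
E (Vik): max(0, 9) = 9
B (Dana): min(9, 5) = 5
Root (Vik): max(6, 5) = 6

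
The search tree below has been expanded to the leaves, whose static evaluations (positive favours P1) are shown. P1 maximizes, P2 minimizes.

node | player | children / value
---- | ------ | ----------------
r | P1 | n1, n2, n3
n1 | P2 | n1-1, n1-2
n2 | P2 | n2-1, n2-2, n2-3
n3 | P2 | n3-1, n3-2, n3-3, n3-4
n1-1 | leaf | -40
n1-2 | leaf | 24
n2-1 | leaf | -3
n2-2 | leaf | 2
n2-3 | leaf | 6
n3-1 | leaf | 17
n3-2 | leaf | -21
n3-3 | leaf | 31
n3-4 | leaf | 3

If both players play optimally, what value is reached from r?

-3

n1 (P2): min(-40, 24) = -40
n2 (P2): min(-3, 2, 6) = -3
n3 (P2): min(17, -21, 31, 3) = -21
r (P1): max(-40, -3, -21) = -3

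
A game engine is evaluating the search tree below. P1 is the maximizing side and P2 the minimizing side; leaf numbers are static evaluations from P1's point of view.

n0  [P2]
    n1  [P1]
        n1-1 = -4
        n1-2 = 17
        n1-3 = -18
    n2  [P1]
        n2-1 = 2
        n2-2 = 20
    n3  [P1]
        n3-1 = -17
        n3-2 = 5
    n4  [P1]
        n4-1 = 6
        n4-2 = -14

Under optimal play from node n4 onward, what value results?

6

n4 (P1): max(6, -14) = 6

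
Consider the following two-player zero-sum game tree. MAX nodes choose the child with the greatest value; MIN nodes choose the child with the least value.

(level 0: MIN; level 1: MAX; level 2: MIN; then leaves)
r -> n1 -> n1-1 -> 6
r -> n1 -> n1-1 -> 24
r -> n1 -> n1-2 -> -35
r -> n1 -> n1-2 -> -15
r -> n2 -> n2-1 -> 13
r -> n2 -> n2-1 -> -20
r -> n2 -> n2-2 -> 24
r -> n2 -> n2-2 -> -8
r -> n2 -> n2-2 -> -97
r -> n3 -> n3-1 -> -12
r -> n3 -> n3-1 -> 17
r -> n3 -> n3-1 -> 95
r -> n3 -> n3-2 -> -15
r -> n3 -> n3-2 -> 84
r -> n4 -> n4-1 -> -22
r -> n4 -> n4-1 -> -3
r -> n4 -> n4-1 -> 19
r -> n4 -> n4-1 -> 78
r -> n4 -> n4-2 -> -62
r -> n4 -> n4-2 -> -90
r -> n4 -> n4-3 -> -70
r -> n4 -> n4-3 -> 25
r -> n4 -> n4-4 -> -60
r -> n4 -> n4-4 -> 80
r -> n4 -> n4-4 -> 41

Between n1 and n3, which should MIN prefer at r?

n3

n1-1 (MIN): min(6, 24) = 6
n1-2 (MIN): min(-35, -15) = -35
n1 (MAX): max(6, -35) = 6
n3-1 (MIN): min(-12, 17, 95) = -12
n3-2 (MIN): min(-15, 84) = -15
n3 (MAX): max(-12, -15) = -12
MIN prefers the lower value; n1=6, n3=-12. n3 is better since -12 < 6.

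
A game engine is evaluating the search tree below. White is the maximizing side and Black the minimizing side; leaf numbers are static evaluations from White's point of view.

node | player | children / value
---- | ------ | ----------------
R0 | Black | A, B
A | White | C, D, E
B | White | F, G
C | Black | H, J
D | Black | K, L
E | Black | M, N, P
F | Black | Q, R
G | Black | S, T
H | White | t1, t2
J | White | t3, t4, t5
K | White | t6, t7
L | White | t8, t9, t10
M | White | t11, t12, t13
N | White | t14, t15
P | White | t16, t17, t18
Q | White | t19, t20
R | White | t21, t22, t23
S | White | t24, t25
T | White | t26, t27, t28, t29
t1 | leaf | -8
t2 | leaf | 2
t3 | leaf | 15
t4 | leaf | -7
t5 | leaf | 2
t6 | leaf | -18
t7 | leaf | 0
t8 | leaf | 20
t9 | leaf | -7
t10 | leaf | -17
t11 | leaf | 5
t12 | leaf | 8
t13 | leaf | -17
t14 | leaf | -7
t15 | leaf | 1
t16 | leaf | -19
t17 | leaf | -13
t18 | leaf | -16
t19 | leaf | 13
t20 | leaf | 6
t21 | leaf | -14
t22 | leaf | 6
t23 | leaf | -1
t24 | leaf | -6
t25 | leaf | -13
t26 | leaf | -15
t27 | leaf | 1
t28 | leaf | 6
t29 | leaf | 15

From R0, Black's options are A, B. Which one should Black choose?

A

H (White): max(-8, 2) = 2
J (White): max(15, -7, 2) = 15
C (Black): min(2, 15) = 2
K (White): max(-18, 0) = 0
L (White): max(20, -7, -17) = 20
D (Black): min(0, 20) = 0
M (White): max(5, 8, -17) = 8
N (White): max(-7, 1) = 1
P (White): max(-19, -13, -16) = -13
E (Black): min(8, 1, -13) = -13
A (White): max(2, 0, -13) = 2
Q (White): max(13, 6) = 13
R (White): max(-14, 6, -1) = 6
F (Black): min(13, 6) = 6
S (White): max(-6, -13) = -6
T (White): max(-15, 1, 6, 15) = 15
G (Black): min(-6, 15) = -6
B (White): max(6, -6) = 6
R0 (Black): min(2, 6) = 2
Black at R0 wants the lowest of {A=2, B=6}, so chooses A.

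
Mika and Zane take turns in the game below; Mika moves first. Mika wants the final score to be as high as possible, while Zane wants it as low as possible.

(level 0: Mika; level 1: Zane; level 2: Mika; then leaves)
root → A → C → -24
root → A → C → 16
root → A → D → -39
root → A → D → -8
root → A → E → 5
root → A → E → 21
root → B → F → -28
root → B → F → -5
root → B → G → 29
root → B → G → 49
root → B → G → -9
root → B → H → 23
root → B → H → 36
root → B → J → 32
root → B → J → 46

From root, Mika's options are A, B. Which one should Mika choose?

C (Mika): max(-24, 16) = 16
D (Mika): max(-39, -8) = -8
E (Mika): max(5, 21) = 21
A (Zane): min(16, -8, 21) = -8
F (Mika): max(-28, -5) = -5
G (Mika): max(29, 49, -9) = 49
H (Mika): max(23, 36) = 36
J (Mika): max(32, 46) = 46
B (Zane): min(-5, 49, 36, 46) = -5
root (Mika): max(-8, -5) = -5
Mika at root wants the highest of {A=-8, B=-5}, so chooses B.

B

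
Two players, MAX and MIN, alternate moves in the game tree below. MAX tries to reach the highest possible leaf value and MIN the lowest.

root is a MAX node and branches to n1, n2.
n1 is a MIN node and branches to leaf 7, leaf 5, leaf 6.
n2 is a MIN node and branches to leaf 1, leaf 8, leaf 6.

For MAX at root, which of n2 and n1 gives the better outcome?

n1

n2 (MIN): min(1, 8, 6) = 1
n1 (MIN): min(7, 5, 6) = 5
MAX prefers the higher value; n2=1, n1=5. n1 is better since 5 > 1.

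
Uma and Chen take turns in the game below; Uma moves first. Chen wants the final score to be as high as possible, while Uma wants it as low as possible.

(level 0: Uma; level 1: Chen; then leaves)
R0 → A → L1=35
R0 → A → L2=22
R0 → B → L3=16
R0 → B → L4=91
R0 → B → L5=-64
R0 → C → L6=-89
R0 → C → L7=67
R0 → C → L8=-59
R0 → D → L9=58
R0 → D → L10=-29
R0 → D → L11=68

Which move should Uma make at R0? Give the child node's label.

A

A (Chen): max(35, 22) = 35
B (Chen): max(16, 91, -64) = 91
C (Chen): max(-89, 67, -59) = 67
D (Chen): max(58, -29, 68) = 68
R0 (Uma): min(35, 91, 67, 68) = 35
Uma at R0 wants the lowest of {A=35, B=91, C=67, D=68}, so chooses A.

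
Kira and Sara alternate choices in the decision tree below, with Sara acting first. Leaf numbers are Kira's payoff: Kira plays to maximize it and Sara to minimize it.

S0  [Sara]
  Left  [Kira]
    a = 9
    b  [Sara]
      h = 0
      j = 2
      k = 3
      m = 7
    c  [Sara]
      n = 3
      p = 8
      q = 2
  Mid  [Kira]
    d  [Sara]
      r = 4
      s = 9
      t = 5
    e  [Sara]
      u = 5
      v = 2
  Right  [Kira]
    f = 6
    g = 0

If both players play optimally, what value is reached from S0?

b (Sara): min(0, 2, 3, 7) = 0
c (Sara): min(3, 8, 2) = 2
Left (Kira): max(9, 0, 2) = 9
d (Sara): min(4, 9, 5) = 4
e (Sara): min(5, 2) = 2
Mid (Kira): max(4, 2) = 4
Right (Kira): max(6, 0) = 6
S0 (Sara): min(9, 4, 6) = 4

4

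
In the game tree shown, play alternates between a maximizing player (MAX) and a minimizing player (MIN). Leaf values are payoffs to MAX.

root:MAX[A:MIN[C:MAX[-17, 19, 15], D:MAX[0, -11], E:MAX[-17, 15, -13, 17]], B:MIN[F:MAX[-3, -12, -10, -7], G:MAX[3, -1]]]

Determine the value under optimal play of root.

C (MAX): max(-17, 19, 15) = 19
D (MAX): max(0, -11) = 0
E (MAX): max(-17, 15, -13, 17) = 17
A (MIN): min(19, 0, 17) = 0
F (MAX): max(-3, -12, -10, -7) = -3
G (MAX): max(3, -1) = 3
B (MIN): min(-3, 3) = -3
root (MAX): max(0, -3) = 0

0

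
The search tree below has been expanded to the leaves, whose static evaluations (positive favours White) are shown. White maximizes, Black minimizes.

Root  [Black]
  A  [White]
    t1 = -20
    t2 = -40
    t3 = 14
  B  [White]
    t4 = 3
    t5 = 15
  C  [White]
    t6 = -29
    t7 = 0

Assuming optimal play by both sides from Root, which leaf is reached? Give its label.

A (White): max(-20, -40, 14) = 14
B (White): max(3, 15) = 15
C (White): max(-29, 0) = 0
Root (Black): min(14, 15, 0) = 0
At Root, Black picks C (lowest: 0).
At C, White picks t7 (highest: 0).
Terminal value 0.

t7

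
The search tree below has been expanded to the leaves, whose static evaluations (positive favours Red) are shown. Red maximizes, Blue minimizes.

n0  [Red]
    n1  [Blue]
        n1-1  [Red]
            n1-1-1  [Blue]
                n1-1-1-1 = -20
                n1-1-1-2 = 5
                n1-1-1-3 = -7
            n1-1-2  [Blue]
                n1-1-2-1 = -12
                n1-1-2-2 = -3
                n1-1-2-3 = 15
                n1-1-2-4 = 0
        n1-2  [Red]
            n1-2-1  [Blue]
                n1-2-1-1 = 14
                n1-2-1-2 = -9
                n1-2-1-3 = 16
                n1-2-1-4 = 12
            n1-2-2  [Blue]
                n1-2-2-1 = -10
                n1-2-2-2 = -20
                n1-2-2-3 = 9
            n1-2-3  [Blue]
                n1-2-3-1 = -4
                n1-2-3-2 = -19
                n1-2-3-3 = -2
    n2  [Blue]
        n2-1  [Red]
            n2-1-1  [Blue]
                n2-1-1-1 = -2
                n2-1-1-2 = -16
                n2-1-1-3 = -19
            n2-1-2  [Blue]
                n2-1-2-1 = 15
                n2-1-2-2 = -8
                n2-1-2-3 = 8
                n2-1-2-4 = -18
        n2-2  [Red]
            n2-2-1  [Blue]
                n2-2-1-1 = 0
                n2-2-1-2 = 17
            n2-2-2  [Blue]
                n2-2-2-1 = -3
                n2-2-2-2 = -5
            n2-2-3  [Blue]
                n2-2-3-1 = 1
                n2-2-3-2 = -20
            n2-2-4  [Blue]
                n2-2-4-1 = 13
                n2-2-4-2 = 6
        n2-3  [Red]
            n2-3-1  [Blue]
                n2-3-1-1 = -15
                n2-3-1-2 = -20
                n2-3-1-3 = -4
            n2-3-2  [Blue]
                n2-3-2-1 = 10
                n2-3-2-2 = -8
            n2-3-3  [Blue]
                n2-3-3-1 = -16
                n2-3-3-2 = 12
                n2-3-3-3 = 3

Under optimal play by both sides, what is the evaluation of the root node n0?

-12

n1-1-1 (Blue): min(-20, 5, -7) = -20
n1-1-2 (Blue): min(-12, -3, 15, 0) = -12
n1-1 (Red): max(-20, -12) = -12
n1-2-1 (Blue): min(14, -9, 16, 12) = -9
n1-2-2 (Blue): min(-10, -20, 9) = -20
n1-2-3 (Blue): min(-4, -19, -2) = -19
n1-2 (Red): max(-9, -20, -19) = -9
n1 (Blue): min(-12, -9) = -12
n2-1-1 (Blue): min(-2, -16, -19) = -19
n2-1-2 (Blue): min(15, -8, 8, -18) = -18
n2-1 (Red): max(-19, -18) = -18
n2-2-1 (Blue): min(0, 17) = 0
n2-2-2 (Blue): min(-3, -5) = -5
n2-2-3 (Blue): min(1, -20) = -20
n2-2-4 (Blue): min(13, 6) = 6
n2-2 (Red): max(0, -5, -20, 6) = 6
n2-3-1 (Blue): min(-15, -20, -4) = -20
n2-3-2 (Blue): min(10, -8) = -8
n2-3-3 (Blue): min(-16, 12, 3) = -16
n2-3 (Red): max(-20, -8, -16) = -8
n2 (Blue): min(-18, 6, -8) = -18
n0 (Red): max(-12, -18) = -12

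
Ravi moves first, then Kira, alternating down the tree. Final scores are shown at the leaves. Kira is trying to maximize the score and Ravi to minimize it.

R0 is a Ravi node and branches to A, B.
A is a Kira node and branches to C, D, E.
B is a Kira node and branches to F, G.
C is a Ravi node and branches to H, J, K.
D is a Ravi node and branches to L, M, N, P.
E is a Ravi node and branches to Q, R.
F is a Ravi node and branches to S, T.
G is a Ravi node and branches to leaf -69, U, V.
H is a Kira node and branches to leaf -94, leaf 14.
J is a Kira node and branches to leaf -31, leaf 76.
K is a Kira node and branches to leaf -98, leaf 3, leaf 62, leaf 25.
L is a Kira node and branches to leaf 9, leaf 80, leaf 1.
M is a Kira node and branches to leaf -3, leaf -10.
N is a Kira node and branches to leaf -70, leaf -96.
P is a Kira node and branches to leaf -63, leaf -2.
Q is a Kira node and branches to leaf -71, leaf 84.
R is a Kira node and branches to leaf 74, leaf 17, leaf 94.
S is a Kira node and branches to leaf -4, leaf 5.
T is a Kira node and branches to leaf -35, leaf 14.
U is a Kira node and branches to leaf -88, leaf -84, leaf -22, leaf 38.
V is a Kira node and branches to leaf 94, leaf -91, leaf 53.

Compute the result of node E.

Q (Kira): max(-71, 84) = 84
R (Kira): max(74, 17, 94) = 94
E (Ravi): min(84, 94) = 84

84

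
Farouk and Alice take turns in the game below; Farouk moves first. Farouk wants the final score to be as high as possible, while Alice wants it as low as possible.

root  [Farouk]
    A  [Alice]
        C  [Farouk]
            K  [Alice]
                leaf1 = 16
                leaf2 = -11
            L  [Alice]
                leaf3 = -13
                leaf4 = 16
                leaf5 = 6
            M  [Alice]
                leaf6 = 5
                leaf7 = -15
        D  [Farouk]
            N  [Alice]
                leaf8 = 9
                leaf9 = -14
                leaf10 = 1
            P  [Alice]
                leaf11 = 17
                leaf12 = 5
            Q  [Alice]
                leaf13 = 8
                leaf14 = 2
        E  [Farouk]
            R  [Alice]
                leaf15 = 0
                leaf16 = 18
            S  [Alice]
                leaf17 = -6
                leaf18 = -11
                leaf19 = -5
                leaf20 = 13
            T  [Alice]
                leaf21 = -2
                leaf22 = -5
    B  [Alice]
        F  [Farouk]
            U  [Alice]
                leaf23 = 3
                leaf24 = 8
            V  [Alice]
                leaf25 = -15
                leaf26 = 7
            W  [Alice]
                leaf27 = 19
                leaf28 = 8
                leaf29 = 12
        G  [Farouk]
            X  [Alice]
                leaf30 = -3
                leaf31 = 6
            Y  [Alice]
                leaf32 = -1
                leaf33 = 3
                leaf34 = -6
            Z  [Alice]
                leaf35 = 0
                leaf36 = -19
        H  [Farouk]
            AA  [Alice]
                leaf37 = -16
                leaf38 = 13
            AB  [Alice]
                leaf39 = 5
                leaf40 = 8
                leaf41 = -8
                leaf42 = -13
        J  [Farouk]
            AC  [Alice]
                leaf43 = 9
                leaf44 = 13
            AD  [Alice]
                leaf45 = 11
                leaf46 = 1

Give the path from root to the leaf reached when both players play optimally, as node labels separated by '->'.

K (Alice): min(16, -11) = -11
L (Alice): min(-13, 16, 6) = -13
M (Alice): min(5, -15) = -15
C (Farouk): max(-11, -13, -15) = -11
N (Alice): min(9, -14, 1) = -14
P (Alice): min(17, 5) = 5
Q (Alice): min(8, 2) = 2
D (Farouk): max(-14, 5, 2) = 5
R (Alice): min(0, 18) = 0
S (Alice): min(-6, -11, -5, 13) = -11
T (Alice): min(-2, -5) = -5
E (Farouk): max(0, -11, -5) = 0
A (Alice): min(-11, 5, 0) = -11
U (Alice): min(3, 8) = 3
V (Alice): min(-15, 7) = -15
W (Alice): min(19, 8, 12) = 8
F (Farouk): max(3, -15, 8) = 8
X (Alice): min(-3, 6) = -3
Y (Alice): min(-1, 3, -6) = -6
Z (Alice): min(0, -19) = -19
G (Farouk): max(-3, -6, -19) = -3
AA (Alice): min(-16, 13) = -16
AB (Alice): min(5, 8, -8, -13) = -13
H (Farouk): max(-16, -13) = -13
AC (Alice): min(9, 13) = 9
AD (Alice): min(11, 1) = 1
J (Farouk): max(9, 1) = 9
B (Alice): min(8, -3, -13, 9) = -13
root (Farouk): max(-11, -13) = -11
At root, Farouk picks A (highest: -11).
At A, Alice picks C (lowest: -11).
At C, Farouk picks K (highest: -11).
At K, Alice picks leaf2 (lowest: -11).
Terminal value -11.

root -> A -> C -> K -> leaf2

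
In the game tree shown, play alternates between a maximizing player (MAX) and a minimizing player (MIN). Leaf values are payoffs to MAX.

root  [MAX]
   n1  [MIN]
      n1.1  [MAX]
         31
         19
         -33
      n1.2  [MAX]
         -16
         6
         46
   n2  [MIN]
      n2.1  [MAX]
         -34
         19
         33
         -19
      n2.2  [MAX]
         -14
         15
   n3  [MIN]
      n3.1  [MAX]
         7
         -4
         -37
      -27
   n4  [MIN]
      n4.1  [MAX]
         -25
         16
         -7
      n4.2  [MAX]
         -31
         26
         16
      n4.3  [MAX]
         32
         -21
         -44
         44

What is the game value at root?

31

n1.1 (MAX): max(31, 19, -33) = 31
n1.2 (MAX): max(-16, 6, 46) = 46
n1 (MIN): min(31, 46) = 31
n2.1 (MAX): max(-34, 19, 33, -19) = 33
n2.2 (MAX): max(-14, 15) = 15
n2 (MIN): min(33, 15) = 15
n3.1 (MAX): max(7, -4, -37) = 7
n3 (MIN): min(7, -27) = -27
n4.1 (MAX): max(-25, 16, -7) = 16
n4.2 (MAX): max(-31, 26, 16) = 26
n4.3 (MAX): max(32, -21, -44, 44) = 44
n4 (MIN): min(16, 26, 44) = 16
root (MAX): max(31, 15, -27, 16) = 31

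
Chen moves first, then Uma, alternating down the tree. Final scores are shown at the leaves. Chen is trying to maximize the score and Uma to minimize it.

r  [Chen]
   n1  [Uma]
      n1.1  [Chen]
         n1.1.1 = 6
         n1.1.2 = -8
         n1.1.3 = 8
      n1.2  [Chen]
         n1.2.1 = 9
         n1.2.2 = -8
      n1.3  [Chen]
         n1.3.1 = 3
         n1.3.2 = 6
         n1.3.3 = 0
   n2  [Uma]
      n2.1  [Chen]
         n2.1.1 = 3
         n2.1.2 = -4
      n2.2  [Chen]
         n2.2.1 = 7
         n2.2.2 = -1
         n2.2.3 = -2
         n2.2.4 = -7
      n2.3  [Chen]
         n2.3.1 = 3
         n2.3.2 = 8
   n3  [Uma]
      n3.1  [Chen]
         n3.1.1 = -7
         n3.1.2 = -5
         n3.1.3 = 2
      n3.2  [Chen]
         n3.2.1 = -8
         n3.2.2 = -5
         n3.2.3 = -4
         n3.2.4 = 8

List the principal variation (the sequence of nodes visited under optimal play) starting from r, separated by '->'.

r -> n1 -> n1.3 -> n1.3.2

n1.1 (Chen): max(6, -8, 8) = 8
n1.2 (Chen): max(9, -8) = 9
n1.3 (Chen): max(3, 6, 0) = 6
n1 (Uma): min(8, 9, 6) = 6
n2.1 (Chen): max(3, -4) = 3
n2.2 (Chen): max(7, -1, -2, -7) = 7
n2.3 (Chen): max(3, 8) = 8
n2 (Uma): min(3, 7, 8) = 3
n3.1 (Chen): max(-7, -5, 2) = 2
n3.2 (Chen): max(-8, -5, -4, 8) = 8
n3 (Uma): min(2, 8) = 2
r (Chen): max(6, 3, 2) = 6
At r, Chen picks n1 (highest: 6).
At n1, Uma picks n1.3 (lowest: 6).
At n1.3, Chen picks n1.3.2 (highest: 6).
Terminal value 6.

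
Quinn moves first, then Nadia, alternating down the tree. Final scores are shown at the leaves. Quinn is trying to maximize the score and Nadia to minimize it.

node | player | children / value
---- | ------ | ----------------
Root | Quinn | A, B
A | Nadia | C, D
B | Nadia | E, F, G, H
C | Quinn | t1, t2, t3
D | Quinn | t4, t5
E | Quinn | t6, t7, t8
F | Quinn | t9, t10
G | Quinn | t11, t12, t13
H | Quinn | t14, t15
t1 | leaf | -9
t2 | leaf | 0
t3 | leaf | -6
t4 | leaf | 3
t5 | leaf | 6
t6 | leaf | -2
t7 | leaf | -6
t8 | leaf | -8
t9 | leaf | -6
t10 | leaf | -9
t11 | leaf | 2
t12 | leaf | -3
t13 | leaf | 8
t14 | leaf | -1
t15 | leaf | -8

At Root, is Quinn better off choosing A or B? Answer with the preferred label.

C (Quinn): max(-9, 0, -6) = 0
D (Quinn): max(3, 6) = 6
A (Nadia): min(0, 6) = 0
E (Quinn): max(-2, -6, -8) = -2
F (Quinn): max(-6, -9) = -6
G (Quinn): max(2, -3, 8) = 8
H (Quinn): max(-1, -8) = -1
B (Nadia): min(-2, -6, 8, -1) = -6
Quinn prefers the higher value; A=0, B=-6. A is better since 0 > -6.

A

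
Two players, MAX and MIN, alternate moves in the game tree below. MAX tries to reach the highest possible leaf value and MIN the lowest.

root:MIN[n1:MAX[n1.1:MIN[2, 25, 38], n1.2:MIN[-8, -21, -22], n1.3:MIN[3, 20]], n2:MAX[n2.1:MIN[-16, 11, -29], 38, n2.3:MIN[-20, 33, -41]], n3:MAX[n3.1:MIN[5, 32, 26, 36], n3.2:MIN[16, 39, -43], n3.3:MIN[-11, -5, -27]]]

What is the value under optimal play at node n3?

n3.1 (MIN): min(5, 32, 26, 36) = 5
n3.2 (MIN): min(16, 39, -43) = -43
n3.3 (MIN): min(-11, -5, -27) = -27
n3 (MAX): max(5, -43, -27) = 5

5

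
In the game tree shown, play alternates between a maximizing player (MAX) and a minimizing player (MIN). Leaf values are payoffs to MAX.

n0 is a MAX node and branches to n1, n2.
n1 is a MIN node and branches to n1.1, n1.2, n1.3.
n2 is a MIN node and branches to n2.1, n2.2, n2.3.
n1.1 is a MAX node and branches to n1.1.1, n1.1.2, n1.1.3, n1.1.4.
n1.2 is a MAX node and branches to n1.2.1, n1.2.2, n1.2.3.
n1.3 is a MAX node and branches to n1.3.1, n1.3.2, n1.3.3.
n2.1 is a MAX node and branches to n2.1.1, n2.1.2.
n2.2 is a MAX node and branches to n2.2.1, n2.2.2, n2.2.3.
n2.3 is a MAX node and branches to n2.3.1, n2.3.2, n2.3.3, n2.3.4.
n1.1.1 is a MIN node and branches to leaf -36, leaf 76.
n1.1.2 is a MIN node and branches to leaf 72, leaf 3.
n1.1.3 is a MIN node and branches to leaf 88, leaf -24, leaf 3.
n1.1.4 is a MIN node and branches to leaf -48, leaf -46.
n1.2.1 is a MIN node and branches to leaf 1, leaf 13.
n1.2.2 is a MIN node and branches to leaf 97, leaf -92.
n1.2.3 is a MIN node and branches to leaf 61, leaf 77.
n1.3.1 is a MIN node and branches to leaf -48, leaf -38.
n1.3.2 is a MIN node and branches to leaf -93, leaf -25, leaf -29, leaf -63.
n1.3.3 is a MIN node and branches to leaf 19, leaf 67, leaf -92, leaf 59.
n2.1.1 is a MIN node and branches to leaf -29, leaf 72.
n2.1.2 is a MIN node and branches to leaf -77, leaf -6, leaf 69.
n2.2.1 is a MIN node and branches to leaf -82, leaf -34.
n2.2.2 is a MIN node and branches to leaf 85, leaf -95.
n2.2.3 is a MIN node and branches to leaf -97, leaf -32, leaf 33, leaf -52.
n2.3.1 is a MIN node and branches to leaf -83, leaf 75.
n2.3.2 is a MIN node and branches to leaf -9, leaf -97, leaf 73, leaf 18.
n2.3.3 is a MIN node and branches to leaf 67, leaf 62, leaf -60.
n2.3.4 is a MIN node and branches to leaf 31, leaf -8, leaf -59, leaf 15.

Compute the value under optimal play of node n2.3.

n2.3.1 (MIN): min(-83, 75) = -83
n2.3.2 (MIN): min(-9, -97, 73, 18) = -97
n2.3.3 (MIN): min(67, 62, -60) = -60
n2.3.4 (MIN): min(31, -8, -59, 15) = -59
n2.3 (MAX): max(-83, -97, -60, -59) = -59

-59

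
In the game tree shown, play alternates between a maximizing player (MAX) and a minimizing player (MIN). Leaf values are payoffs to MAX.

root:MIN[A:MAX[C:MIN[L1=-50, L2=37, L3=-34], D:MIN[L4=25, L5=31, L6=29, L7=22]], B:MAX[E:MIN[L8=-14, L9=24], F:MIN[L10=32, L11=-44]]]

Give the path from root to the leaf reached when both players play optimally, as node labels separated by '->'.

C (MIN): min(-50, 37, -34) = -50
D (MIN): min(25, 31, 29, 22) = 22
A (MAX): max(-50, 22) = 22
E (MIN): min(-14, 24) = -14
F (MIN): min(32, -44) = -44
B (MAX): max(-14, -44) = -14
root (MIN): min(22, -14) = -14
At root, MIN picks B (lowest: -14).
At B, MAX picks E (highest: -14).
At E, MIN picks L8 (lowest: -14).
Terminal value -14.

root -> B -> E -> L8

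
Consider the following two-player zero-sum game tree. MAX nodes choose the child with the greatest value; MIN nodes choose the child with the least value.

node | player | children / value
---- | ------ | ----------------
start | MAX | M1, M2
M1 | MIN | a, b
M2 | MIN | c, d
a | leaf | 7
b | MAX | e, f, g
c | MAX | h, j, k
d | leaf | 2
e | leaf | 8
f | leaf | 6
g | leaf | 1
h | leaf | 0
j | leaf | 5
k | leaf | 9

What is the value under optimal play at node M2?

c (MAX): max(0, 5, 9) = 9
M2 (MIN): min(9, 2) = 2

2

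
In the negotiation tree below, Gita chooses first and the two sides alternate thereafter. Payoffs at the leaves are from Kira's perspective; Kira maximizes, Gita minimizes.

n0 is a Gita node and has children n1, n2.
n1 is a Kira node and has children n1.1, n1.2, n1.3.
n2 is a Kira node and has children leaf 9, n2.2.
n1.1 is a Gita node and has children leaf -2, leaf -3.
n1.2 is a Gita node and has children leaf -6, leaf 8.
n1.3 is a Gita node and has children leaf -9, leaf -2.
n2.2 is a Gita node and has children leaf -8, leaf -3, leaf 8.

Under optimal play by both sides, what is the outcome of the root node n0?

-3

n1.1 (Gita): min(-2, -3) = -3
n1.2 (Gita): min(-6, 8) = -6
n1.3 (Gita): min(-9, -2) = -9
n1 (Kira): max(-3, -6, -9) = -3
n2.2 (Gita): min(-8, -3, 8) = -8
n2 (Kira): max(9, -8) = 9
n0 (Gita): min(-3, 9) = -3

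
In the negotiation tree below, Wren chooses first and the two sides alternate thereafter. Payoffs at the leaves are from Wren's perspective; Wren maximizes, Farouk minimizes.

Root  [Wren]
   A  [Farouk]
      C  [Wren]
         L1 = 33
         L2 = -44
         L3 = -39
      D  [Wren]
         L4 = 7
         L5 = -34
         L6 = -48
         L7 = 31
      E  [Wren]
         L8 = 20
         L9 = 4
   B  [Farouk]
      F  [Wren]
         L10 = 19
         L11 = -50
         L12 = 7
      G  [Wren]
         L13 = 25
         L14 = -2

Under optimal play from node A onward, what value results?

20

C (Wren): max(33, -44, -39) = 33
D (Wren): max(7, -34, -48, 31) = 31
E (Wren): max(20, 4) = 20
A (Farouk): min(33, 31, 20) = 20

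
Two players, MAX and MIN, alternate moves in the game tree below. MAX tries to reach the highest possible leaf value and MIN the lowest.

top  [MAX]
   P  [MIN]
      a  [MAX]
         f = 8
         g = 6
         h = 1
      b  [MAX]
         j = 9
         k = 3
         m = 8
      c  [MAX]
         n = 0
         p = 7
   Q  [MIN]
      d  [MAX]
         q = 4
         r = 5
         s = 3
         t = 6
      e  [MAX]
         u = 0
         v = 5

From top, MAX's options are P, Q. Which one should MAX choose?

a (MAX): max(8, 6, 1) = 8
b (MAX): max(9, 3, 8) = 9
c (MAX): max(0, 7) = 7
P (MIN): min(8, 9, 7) = 7
d (MAX): max(4, 5, 3, 6) = 6
e (MAX): max(0, 5) = 5
Q (MIN): min(6, 5) = 5
top (MAX): max(7, 5) = 7
MAX at top wants the highest of {P=7, Q=5}, so chooses P.

P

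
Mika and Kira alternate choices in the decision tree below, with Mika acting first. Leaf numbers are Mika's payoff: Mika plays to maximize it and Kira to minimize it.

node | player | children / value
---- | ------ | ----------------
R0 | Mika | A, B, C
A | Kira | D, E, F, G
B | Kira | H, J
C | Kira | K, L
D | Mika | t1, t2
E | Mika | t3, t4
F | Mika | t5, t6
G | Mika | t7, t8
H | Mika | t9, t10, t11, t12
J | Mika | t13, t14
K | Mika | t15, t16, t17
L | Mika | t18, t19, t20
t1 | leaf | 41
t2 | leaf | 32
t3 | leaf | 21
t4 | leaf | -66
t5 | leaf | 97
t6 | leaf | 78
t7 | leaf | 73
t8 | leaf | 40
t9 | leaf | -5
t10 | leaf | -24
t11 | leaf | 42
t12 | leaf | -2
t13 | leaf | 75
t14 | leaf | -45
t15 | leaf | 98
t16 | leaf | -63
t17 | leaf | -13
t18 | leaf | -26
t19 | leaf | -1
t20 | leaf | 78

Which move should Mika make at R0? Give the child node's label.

C

D (Mika): max(41, 32) = 41
E (Mika): max(21, -66) = 21
F (Mika): max(97, 78) = 97
G (Mika): max(73, 40) = 73
A (Kira): min(41, 21, 97, 73) = 21
H (Mika): max(-5, -24, 42, -2) = 42
J (Mika): max(75, -45) = 75
B (Kira): min(42, 75) = 42
K (Mika): max(98, -63, -13) = 98
L (Mika): max(-26, -1, 78) = 78
C (Kira): min(98, 78) = 78
R0 (Mika): max(21, 42, 78) = 78
Mika at R0 wants the highest of {A=21, B=42, C=78}, so chooses C.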